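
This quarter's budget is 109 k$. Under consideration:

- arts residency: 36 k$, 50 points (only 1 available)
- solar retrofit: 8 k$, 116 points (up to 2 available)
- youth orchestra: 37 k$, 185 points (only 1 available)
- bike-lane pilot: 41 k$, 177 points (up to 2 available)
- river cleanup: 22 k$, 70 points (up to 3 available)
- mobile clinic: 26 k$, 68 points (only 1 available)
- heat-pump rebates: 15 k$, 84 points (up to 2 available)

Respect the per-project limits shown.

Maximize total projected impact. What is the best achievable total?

678

Filling by ratio: 2×solar retrofit + youth orchestra + river cleanup + 2×heat-pump rebates for 655, with 4 k$ left unused.
Dropping river cleanup and heat-pump rebates frees 37 k$; slotting in bike-lane pilot (41 k$) lifts the total to 678 at 109 k$.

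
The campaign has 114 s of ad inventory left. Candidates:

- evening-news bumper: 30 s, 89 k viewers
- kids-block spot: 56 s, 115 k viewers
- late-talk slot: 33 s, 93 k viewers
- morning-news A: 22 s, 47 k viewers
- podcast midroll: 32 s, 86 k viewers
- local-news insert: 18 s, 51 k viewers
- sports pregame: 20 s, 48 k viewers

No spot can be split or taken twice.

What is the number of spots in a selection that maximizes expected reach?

Best achievable expected reach is 319.
One optimal bundle: evening-news bumper + late-talk slot + podcast midroll + local-news insert (113 s).
All optima have 4 spots.

4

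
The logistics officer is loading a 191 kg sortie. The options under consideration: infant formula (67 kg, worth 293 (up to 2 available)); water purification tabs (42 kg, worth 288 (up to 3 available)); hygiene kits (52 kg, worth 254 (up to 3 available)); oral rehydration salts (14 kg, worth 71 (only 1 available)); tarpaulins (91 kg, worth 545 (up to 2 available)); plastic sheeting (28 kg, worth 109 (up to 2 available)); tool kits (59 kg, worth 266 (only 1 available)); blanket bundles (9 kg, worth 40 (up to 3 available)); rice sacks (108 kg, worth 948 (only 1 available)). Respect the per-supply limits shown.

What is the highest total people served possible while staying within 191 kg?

1427

The ratio ordering already packs tightly: water purification tabs + oral rehydration salts + 3×blanket bundles + rice sacks, 191 kg, 1427.
Nothing else within 191 kg beats 1427.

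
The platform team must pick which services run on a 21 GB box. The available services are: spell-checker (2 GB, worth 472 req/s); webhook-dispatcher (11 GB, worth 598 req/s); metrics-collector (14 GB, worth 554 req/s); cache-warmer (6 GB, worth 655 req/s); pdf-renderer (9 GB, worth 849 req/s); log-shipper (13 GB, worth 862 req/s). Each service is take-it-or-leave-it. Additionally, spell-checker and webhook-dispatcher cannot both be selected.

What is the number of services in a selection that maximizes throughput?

The maximum throughput within 21 GB is 1989.
spell-checker + cache-warmer + log-shipper hits 1989 at 21 GB.
Any selection reaching 1989 contains exactly 3 services.

3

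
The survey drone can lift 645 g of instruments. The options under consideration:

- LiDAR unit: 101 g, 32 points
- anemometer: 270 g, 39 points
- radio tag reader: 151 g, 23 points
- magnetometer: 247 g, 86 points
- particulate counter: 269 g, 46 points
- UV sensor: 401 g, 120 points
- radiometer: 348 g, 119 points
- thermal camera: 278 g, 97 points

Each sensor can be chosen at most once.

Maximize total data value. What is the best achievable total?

216

A density-first pass picks LiDAR unit + magnetometer + thermal camera — 215 at 626 g.
The 348 g tied up in LiDAR unit and magnetometer is better spent on radiometer — total rises to 216 (626 g).
Next best is LiDAR unit + magnetometer + thermal camera at 215 (626 g) — short by 1.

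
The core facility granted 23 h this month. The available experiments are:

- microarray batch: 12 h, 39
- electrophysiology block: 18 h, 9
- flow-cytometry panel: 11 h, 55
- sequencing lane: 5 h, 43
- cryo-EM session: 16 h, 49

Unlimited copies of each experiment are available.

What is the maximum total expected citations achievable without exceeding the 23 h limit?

Ranking by ratio (expected citations/h): sequencing lane 8.60, flow-cytometry panel 5.00, microarray batch 3.25, cryo-EM session 3.06.
4×sequencing lane uses 20 of the 23 h and totals 172.
Every other selection either busts 23 h or fails to beat 172.

172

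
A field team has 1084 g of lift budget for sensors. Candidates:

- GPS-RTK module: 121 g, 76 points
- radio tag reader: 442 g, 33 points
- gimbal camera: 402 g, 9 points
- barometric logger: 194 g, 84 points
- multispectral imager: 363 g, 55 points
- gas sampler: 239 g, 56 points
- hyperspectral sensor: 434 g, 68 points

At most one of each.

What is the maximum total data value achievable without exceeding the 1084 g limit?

284

The ratio ordering already packs tightly: GPS-RTK module + barometric logger + gas sampler + hyperspectral sensor, 988 g, 284.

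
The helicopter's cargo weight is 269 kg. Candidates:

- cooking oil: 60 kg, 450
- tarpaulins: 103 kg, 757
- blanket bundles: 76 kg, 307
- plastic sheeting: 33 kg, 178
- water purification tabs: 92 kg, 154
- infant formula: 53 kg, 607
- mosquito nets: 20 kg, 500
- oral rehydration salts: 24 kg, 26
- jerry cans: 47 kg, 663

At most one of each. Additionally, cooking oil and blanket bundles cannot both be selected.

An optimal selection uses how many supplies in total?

Optimal total is 2705.
For example tarpaulins + plastic sheeting + infant formula + mosquito nets + jerry cans achieves it, using 256 kg.
Every optimal selection uses 5 supplies.

5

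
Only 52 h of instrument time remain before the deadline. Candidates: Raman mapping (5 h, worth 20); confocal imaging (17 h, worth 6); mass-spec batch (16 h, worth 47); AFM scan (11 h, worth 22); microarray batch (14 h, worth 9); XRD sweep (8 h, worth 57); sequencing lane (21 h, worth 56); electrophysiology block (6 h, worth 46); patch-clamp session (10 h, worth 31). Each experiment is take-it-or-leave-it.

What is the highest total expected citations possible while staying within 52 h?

Density check — electrophysiology block 7.67, XRD sweep 7.12, Raman mapping 4.00 are the best per h.
Taking the top-ratio experiments first gives Raman mapping + mass-spec batch + XRD sweep + electrophysiology block + patch-clamp session for 201 (45 h).
Dropping mass-spec batch frees 16 h; slotting in sequencing lane (21 h) lifts the total to 210 at 50 h.

210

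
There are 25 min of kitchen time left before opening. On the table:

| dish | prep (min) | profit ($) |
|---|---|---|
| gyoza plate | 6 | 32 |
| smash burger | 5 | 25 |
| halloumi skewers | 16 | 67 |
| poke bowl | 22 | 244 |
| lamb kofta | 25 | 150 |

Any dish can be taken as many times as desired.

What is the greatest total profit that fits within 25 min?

244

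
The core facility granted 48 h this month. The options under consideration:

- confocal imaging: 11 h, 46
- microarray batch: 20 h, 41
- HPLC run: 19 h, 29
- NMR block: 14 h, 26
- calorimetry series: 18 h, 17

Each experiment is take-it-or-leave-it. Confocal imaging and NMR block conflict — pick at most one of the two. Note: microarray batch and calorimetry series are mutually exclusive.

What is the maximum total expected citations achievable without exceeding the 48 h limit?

92

Taking confocal imaging + HPLC run + calorimetry series: 48 h used, 92 in expected citations.
An exhaustive check of the 32 subsets confirms 92.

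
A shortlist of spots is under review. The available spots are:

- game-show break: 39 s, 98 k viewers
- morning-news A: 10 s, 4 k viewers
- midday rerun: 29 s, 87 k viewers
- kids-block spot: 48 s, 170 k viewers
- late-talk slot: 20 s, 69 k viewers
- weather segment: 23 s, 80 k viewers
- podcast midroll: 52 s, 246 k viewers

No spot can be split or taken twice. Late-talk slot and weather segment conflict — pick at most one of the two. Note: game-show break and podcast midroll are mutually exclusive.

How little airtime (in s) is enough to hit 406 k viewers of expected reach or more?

100

Need the lightest bundle worth ≥ 406.
kids-block spot + podcast midroll: 416 expected reach at 100 s.
Below 100 s the best achievable stays under 406.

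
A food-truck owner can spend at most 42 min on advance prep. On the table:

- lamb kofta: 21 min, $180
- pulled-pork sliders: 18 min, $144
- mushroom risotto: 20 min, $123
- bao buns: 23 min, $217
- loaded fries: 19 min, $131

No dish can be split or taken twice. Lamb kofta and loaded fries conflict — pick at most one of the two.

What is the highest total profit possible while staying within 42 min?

Best packing: pulled-pork sliders + bao buns — 41 min, 361 total.
The spare 1 min is too small for any remaining dish, and no feasible exchange beats 361.

361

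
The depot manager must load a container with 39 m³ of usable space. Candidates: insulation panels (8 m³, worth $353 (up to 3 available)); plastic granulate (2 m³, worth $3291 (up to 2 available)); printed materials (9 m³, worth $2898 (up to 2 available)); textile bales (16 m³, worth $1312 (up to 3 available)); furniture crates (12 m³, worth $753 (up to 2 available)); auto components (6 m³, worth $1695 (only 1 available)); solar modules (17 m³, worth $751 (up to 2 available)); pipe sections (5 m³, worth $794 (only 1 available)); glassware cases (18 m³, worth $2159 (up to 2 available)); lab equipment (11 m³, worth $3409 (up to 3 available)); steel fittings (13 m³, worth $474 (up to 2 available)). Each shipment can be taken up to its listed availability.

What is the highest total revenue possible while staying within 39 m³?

17482

2×plastic granulate + 2×printed materials + auto components + lab equipment uses 39 of the 39 m³ and totals 17482.
No other feasible combination exceeds 17482.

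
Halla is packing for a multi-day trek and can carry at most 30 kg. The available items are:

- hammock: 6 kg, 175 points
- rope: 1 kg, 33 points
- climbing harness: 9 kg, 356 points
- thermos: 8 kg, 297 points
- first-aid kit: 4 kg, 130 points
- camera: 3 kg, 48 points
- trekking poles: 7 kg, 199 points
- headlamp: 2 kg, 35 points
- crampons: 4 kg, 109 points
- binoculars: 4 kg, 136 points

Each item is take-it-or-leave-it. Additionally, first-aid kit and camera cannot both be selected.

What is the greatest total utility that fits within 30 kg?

Best packing: rope + climbing harness + thermos + first-aid kit + crampons + binoculars — 30 kg, 1061 total.

1061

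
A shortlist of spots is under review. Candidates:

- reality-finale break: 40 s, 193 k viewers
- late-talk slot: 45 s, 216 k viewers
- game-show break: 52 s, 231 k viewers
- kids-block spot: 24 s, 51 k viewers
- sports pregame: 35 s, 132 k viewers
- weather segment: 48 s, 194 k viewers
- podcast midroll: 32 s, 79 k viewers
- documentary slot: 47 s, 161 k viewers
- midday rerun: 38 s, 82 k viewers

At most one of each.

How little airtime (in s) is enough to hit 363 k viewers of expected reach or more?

85

Look for the lowest-airtime combination reaching 363.
reality-finale break + late-talk slot reaches 409 using 85 s.
Any bundle with less than 85 s falls short of 363.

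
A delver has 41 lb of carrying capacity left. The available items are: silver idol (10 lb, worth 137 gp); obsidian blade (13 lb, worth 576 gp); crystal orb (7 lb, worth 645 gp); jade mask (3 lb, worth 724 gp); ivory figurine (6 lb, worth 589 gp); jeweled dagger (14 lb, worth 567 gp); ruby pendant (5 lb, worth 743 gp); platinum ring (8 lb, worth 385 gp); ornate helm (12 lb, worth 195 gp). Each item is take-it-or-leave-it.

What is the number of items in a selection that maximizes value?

6

The maximum value within 41 lb is 3281.
crystal orb + jade mask + ivory figurine + ruby pendant + platinum ring + ornate helm hits 3281 at 41 lb.
All optima have 6 items.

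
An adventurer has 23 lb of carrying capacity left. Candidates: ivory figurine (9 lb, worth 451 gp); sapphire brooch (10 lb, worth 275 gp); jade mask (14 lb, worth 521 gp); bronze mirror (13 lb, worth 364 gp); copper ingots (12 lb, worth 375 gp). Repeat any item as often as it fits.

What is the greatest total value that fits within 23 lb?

The ratio heuristic lands on 2×ivory figurine (902) but leaves 5 lb idle.
Replace ivory figurine with jade mask: the trade gains 70 net, giving 972 at 23 lb.
That's the maximum — no swap from here does better than 972.

972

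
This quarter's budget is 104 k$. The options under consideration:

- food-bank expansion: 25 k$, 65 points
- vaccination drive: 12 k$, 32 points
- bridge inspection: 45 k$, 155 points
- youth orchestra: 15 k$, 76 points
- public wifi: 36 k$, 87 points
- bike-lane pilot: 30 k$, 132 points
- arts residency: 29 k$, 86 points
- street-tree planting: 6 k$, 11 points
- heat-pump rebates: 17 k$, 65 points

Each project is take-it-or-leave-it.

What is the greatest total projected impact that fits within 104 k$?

395

Greedy by ratio would take vaccination drive + youth orchestra + bike-lane pilot + arts residency + heat-pump rebates: 103 k$ used, total 391.
Dropping arts residency and heat-pump rebates frees 46 k$; slotting in bridge inspection (45 k$) lifts the total to 395 at 102 k$.
That's the maximum — no swap from here does better than 395.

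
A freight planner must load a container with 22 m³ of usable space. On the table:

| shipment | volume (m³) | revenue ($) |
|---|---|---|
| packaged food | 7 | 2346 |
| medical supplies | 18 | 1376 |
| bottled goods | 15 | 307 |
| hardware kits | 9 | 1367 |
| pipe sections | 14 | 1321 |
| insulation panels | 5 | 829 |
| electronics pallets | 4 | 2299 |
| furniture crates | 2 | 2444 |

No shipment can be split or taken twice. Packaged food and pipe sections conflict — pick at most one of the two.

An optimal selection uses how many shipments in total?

4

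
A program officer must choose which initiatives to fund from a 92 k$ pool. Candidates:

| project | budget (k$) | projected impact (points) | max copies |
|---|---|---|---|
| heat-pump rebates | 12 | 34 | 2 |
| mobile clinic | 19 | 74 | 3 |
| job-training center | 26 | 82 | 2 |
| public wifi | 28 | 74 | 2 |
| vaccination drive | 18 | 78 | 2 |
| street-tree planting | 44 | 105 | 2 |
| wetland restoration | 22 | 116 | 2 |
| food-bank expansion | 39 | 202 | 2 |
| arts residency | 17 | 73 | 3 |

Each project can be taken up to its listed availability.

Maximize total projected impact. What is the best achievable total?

438

Density check — wetland restoration 5.27, food-bank expansion 5.18, vaccination drive 4.33 are the best per k$.
Greedy by ratio would take 2×wetland restoration + food-bank expansion: 83 k$ used, total 434.
The 44 k$ tied up in 2×wetland restoration is better spent on heat-pump rebates + food-bank expansion — total rises to 438 (90 k$).
That's the maximum — no swap from here does better than 438.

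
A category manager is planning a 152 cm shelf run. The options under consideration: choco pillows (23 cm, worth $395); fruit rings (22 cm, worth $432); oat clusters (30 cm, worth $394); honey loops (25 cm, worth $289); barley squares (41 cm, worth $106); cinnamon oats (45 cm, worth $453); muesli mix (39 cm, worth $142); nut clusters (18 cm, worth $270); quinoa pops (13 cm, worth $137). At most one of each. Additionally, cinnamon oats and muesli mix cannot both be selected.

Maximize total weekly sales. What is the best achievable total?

Density check — fruit rings 19.64, choco pillows 17.17, nut clusters 15.00 are the best per cm.
A density-first pass picks choco pillows + fruit rings + oat clusters + honey loops + nut clusters + quinoa pops — 1917 at 131 cm.
Replace honey loops with cinnamon oats: the trade gains 164 net, giving 2081 at 151 cm.
The closest alternative, choco pillows + fruit rings + honey loops + cinnamon oats + nut clusters + quinoa pops, reaches only 1976.

2081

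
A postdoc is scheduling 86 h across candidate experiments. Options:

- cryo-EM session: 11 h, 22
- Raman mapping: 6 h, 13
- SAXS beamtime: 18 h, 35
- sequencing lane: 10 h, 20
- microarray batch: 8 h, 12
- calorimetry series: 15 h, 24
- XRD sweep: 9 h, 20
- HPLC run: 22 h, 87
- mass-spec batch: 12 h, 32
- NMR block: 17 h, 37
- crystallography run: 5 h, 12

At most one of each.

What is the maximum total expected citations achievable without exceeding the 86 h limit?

230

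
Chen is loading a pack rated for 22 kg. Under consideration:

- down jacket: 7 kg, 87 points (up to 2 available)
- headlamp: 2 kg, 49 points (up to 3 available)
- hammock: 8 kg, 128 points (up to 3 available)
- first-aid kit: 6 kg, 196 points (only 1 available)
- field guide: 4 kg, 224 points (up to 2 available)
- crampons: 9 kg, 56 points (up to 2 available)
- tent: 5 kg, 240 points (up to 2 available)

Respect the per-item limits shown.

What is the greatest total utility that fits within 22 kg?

1026

Taking 2×headlamp + 2×field guide + 2×tent: 22 kg used, 1026 in utility.
Every other selection either busts 22 kg or exceeds an availability limit or fails to beat 1026.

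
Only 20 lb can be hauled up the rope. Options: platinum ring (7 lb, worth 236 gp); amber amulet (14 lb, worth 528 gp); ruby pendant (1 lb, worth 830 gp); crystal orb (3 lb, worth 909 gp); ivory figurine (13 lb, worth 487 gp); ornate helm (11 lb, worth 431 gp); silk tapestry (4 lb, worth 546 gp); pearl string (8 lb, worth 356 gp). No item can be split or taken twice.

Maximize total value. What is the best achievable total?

2716

Filling by ratio: ruby pendant + crystal orb + silk tapestry + pearl string for 2641, with 4 lb left unused.
The 8 lb tied up in pearl string is better spent on ornate helm — total rises to 2716 (19 lb).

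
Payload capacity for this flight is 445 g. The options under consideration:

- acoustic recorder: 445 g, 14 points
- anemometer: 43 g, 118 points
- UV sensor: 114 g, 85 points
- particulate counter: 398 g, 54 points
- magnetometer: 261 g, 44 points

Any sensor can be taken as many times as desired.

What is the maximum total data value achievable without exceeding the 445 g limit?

1180

The ratio ordering already packs tightly: 10×anemometer, 430 g, 1180.
Every other selection either busts 445 g or fails to beat 1180.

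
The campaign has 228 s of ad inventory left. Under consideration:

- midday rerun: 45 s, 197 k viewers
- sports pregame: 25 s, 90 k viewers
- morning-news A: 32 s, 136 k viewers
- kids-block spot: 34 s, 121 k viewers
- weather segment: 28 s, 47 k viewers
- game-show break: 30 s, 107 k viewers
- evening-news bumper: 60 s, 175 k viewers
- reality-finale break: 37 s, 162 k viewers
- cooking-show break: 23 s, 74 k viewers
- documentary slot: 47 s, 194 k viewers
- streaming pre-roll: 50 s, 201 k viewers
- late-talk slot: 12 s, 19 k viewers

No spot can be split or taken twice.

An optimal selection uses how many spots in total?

6

The maximum expected reach within 228 s is 924.
One optimal bundle: midday rerun + morning-news A + kids-block spot + game-show break + reality-finale break + streaming pre-roll (228 s).
Any selection reaching 924 contains exactly 6 spots.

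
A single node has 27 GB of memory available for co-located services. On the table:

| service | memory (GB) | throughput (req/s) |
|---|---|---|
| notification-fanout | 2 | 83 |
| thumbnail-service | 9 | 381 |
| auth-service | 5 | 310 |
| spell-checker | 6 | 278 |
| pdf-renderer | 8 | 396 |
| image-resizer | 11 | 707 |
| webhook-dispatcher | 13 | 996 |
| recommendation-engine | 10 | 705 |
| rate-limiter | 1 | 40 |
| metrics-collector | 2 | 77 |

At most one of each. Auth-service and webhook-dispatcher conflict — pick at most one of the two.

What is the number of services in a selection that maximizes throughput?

The maximum throughput within 27 GB is 1861.
One optimal bundle: notification-fanout + webhook-dispatcher + recommendation-engine + metrics-collector (27 GB).
Every optimal selection uses 4 services.

4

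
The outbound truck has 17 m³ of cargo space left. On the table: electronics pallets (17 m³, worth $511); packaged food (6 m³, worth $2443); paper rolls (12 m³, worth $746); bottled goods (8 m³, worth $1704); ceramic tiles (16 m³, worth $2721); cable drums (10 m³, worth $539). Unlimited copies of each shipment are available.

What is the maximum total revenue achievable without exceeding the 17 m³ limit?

Best packing: 2×packaged food — 12 m³, 4886 total.
Nothing else within 17 m³ beats 4886.

4886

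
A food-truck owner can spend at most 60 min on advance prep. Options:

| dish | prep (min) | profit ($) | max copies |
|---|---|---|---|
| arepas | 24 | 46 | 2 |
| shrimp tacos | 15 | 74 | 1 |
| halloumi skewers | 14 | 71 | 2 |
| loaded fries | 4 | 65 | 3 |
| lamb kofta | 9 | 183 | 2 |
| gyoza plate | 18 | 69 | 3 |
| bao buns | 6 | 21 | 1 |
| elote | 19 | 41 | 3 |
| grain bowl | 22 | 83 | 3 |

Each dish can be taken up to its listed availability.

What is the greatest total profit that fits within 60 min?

A density-first pass picks 2×halloumi skewers + 3×loaded fries + 2×lamb kofta — 703 at 58 min.
Replace halloumi skewers with shrimp tacos: the trade gains 3 net, giving 706 at 59 min.
Every other selection either busts 60 min or exceeds an availability limit or fails to beat 706.

706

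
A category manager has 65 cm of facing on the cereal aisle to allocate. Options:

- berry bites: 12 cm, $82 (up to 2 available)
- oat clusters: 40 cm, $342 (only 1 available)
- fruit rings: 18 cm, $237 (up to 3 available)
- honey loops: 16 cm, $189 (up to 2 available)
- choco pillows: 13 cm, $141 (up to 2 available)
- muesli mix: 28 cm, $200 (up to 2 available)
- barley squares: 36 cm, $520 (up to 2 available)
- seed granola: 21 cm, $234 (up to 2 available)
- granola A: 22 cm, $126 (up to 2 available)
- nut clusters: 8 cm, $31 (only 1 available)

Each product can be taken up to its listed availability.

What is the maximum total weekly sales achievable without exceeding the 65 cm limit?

850

Ranking by ratio (weekly sales/cm): barley squares 14.44, fruit rings 13.17, honey loops 11.81, seed granola 11.14.
Greedy by ratio would take fruit rings + barley squares + nut clusters: 62 cm used, total 788.
Replace fruit rings and nut clusters with honey loops + choco pillows: the trade gains 62 net, giving 850 at 65 cm.
Every other selection either busts 65 cm or exceeds an availability limit or fails to beat 850.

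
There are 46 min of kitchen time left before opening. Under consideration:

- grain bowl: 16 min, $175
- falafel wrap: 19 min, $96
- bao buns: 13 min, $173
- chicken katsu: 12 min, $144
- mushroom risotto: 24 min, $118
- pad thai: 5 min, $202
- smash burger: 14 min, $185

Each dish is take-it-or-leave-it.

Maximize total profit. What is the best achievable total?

704

By profit per min: pad thai 40.40, bao buns 13.31, smash burger 13.21 lead.
Taking bao buns + chicken katsu + pad thai + smash burger: 44 min used, 704 in profit.
That's the maximum — no swap from here does better than 704.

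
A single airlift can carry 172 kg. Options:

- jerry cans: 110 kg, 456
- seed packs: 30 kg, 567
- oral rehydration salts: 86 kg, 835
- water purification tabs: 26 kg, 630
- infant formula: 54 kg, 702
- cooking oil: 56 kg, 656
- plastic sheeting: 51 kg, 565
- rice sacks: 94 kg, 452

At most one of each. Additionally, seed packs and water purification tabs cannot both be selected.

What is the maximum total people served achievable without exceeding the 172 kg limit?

2167

Best packing: oral rehydration salts + water purification tabs + infant formula — 166 kg, 2167 total.
The closest alternative, oral rehydration salts + water purification tabs + cooking oil, reaches only 2121.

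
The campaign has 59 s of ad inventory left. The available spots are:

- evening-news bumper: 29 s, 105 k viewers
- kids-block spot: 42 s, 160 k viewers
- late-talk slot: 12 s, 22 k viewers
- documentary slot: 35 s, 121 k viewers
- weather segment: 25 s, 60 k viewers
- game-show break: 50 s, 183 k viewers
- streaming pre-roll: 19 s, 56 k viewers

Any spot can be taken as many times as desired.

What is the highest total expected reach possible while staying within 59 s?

210

By expected reach per s: kids-block spot 3.81, game-show break 3.66, evening-news bumper 3.62, documentary slot 3.46 lead.
Greedy by ratio would take kids-block spot + late-talk slot: 54 s used, total 182.
The 54 s tied up in kids-block spot and late-talk slot is better spent on 2×evening-news bumper — total rises to 210 (58 s).
Nothing else within 59 s beats 210.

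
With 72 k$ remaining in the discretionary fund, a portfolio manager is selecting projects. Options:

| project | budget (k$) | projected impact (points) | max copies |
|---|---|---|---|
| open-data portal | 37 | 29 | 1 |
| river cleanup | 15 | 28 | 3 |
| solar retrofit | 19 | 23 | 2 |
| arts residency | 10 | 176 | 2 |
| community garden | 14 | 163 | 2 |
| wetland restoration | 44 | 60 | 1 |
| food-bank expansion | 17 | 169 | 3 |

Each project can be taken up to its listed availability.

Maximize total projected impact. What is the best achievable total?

The ratio heuristic lands on 2×arts residency + 2×community garden + food-bank expansion (847) but leaves 7 k$ idle.
Replace 2×community garden with 2×food-bank expansion: the trade gains 12 net, giving 859 at 71 k$.
Every other selection either busts 72 k$ or exceeds an availability limit or fails to beat 859.

859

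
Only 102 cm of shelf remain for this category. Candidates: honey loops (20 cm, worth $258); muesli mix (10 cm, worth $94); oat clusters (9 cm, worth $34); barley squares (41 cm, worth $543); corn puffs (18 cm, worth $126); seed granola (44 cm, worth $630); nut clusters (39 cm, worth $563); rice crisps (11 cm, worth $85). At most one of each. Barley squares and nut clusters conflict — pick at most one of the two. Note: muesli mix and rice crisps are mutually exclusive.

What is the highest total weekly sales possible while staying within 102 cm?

1321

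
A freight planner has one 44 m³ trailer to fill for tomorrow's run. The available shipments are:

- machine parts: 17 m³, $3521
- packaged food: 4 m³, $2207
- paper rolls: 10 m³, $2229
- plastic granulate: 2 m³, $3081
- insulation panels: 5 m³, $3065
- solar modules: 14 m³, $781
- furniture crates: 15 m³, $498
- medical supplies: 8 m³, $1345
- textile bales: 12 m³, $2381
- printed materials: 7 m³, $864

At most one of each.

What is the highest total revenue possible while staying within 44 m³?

14308

The ratio heuristic lands on machine parts + packaged food + paper rolls + plastic granulate + insulation panels (14103) but leaves 6 m³ idle.
Replace machine parts with medical supplies + textile bales: the trade gains 205 net, giving 14308 at 41 m³.
Every other selection either busts 44 m³ or fails to beat 14308.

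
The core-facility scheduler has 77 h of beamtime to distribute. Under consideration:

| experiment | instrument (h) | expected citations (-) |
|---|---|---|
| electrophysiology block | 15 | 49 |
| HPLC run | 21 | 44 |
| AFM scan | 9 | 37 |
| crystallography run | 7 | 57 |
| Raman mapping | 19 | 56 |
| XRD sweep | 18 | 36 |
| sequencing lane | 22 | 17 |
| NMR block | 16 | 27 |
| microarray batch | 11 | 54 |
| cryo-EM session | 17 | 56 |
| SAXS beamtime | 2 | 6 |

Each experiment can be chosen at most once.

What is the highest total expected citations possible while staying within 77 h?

289

Taking the top-ratio experiments first gives electrophysiology block + AFM scan + crystallography run + NMR block + microarray batch + cryo-EM session + SAXS beamtime for 286 (77 h).
Dropping NMR block and SAXS beamtime frees 18 h; slotting in XRD sweep (18 h) lifts the total to 289 at 77 h.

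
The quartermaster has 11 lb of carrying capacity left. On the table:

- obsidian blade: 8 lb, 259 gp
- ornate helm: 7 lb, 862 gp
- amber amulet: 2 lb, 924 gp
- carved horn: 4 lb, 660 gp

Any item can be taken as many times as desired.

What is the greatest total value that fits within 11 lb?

5×amber amulet uses 10 of the 11 lb and totals 4620.
Every other selection either busts 11 lb or fails to beat 4620.

4620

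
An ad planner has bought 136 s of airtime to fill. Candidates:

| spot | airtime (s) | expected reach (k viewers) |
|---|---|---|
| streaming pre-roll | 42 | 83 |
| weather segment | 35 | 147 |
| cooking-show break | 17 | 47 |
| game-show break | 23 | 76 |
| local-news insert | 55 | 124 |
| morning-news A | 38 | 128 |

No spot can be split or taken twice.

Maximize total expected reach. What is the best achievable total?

405

Greedy by ratio would take weather segment + cooking-show break + game-show break + morning-news A: 113 s used, total 398.
Replace game-show break with streaming pre-roll: the trade gains 7 net, giving 405 at 132 s.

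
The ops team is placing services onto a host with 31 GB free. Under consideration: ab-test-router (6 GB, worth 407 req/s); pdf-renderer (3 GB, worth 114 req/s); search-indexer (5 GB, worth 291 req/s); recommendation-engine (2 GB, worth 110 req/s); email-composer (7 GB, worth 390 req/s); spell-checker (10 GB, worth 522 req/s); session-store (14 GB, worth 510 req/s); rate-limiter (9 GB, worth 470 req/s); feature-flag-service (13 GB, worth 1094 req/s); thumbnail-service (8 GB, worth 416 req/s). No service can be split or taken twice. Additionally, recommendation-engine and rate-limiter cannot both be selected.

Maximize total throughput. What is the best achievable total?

By throughput per GB: feature-flag-service 84.15, ab-test-router 67.83, search-indexer 58.20, email-composer 55.71 lead.
The ratio ordering already packs tightly: ab-test-router + search-indexer + email-composer + feature-flag-service, 31 GB, 2182.
Runner-up ab-test-router + recommendation-engine + spell-checker + feature-flag-service tops out at 2133.

2182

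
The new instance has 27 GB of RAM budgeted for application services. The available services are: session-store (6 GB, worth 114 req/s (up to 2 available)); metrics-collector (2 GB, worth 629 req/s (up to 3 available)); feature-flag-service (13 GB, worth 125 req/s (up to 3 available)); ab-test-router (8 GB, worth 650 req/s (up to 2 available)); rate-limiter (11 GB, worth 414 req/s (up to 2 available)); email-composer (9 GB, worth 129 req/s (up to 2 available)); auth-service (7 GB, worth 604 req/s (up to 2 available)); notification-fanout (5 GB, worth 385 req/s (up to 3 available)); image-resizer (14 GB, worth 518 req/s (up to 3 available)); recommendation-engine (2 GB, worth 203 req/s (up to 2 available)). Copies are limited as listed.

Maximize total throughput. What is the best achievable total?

The ratio heuristic lands on 3×metrics-collector + 2×auth-service + 2×recommendation-engine (3501) but leaves 3 GB idle.
Dropping recommendation-engine frees 2 GB; slotting in notification-fanout (5 GB) lifts the total to 3683 at 27 GB.
That's the maximum — no swap from here does better than 3683.

3683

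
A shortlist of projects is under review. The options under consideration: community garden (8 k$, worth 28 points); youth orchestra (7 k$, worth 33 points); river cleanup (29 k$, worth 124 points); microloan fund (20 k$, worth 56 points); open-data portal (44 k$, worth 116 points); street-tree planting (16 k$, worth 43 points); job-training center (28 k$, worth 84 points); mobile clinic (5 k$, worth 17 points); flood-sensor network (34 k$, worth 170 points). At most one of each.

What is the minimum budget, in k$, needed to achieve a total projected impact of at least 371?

83

Look for the lowest-budget combination reaching 371.
Taking community garden + youth orchestra + river cleanup + mobile clinic + flood-sensor network gives 372 (≥ 371) for 83 k$.
No combination under 83 k$ hits 371.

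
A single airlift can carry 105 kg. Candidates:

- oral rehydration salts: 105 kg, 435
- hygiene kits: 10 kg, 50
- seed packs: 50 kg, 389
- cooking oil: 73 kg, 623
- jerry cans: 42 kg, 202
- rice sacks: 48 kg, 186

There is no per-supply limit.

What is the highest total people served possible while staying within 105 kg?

Taking the top-ratio supplies first gives 3×hygiene kits + cooking oil for 773 (103 kg).
The 103 kg tied up in 3×hygiene kits and cooking oil is better spent on 2×seed packs — total rises to 778 (100 kg).
No other feasible combination exceeds 778.

778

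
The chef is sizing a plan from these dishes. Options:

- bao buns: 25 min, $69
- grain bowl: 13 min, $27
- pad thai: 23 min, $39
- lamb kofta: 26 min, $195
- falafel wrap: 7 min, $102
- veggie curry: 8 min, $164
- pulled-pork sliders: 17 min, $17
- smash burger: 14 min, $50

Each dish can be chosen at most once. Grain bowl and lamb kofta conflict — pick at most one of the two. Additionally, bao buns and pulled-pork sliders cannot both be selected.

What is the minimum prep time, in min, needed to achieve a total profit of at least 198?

Minimise min subject to total profit ≥ 198.
Taking falafel wrap + veggie curry gives 266 (≥ 198) for 15 min.
Any bundle with less than 15 min falls short of 198.

15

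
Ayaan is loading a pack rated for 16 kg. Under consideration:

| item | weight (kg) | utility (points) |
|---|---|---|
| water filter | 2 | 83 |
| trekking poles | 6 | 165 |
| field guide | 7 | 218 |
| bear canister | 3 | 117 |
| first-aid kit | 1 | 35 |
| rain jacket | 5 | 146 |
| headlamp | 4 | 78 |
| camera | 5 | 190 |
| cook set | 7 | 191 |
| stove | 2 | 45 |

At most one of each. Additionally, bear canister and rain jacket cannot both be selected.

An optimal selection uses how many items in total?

Best achievable utility is 560.
field guide + bear canister + first-aid kit + camera hits 560 at 16 kg.
All optima have 4 items.

4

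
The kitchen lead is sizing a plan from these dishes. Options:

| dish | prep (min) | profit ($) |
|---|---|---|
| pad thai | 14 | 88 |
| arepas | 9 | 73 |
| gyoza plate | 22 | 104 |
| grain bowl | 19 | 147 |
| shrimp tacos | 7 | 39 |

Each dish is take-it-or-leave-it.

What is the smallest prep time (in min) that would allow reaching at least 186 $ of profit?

Look for the lowest-prep combination reaching 186.
grain bowl + shrimp tacos: 186 profit at 26 min.
Any bundle with less than 26 min falls short of 186.

26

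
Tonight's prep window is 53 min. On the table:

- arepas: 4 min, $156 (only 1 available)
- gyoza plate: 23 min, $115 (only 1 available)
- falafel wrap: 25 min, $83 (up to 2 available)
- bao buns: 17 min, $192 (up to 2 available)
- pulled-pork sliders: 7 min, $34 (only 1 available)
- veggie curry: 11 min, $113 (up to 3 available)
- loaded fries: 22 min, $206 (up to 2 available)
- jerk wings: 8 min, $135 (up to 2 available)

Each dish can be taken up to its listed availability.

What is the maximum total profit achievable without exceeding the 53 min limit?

765

A density-first pass picks arepas + bao buns + veggie curry + 2×jerk wings — 731 at 48 min.
Replace bao buns with 2×veggie curry: the trade gains 34 net, giving 765 at 53 min.
Nothing else within 53 min beats 765.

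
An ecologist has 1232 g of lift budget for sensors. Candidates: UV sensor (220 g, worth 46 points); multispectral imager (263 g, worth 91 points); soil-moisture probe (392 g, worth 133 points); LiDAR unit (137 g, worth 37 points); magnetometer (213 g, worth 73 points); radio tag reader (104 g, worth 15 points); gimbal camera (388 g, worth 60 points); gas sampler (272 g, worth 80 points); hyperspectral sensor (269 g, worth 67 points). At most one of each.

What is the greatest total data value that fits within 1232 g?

A density-first pass picks multispectral imager + soil-moisture probe + magnetometer + gas sampler — 377 at 1140 g.
Replace gas sampler with UV sensor + LiDAR unit: the trade gains 3 net, giving 380 at 1225 g.
Nothing else within 1232 g beats 380.

380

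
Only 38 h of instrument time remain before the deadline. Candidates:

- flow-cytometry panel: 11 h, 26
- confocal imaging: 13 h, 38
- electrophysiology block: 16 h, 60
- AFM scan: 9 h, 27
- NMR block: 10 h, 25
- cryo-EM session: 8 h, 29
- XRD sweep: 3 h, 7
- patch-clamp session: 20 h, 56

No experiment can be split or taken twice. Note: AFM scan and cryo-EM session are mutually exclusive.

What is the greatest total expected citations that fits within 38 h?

127

Confocal imaging + electrophysiology block + cryo-EM session uses 37 of the 38 h and totals 127.
Nothing else feasible within 38 h beats 127.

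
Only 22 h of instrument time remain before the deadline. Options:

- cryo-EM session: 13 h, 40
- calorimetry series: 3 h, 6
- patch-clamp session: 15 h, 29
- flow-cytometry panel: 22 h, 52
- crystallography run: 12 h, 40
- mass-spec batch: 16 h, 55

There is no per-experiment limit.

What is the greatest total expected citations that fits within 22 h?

67

Best packing: 2×calorimetry series + mass-spec batch — 22 h, 67 total.
Nothing else within 22 h beats 67.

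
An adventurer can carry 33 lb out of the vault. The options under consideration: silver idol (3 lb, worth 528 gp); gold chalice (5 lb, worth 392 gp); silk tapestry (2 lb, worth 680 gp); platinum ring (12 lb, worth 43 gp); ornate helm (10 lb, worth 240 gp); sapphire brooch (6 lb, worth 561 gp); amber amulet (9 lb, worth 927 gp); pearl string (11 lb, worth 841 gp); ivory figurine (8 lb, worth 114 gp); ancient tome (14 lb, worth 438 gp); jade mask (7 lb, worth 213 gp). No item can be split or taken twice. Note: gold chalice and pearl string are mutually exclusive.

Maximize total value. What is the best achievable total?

Density check — silk tapestry 340.00, silver idol 176.00, amber amulet 103.00 are the best per lb.
A density-first pass picks silver idol + gold chalice + silk tapestry + sapphire brooch + amber amulet + jade mask — 3301 at 32 lb.
Dropping gold chalice and jade mask frees 12 lb; slotting in pearl string (11 lb) lifts the total to 3537 at 31 lb.
The closest alternative, silver idol + gold chalice + silk tapestry + sapphire brooch + amber amulet + jade mask, reaches only 3301.

3537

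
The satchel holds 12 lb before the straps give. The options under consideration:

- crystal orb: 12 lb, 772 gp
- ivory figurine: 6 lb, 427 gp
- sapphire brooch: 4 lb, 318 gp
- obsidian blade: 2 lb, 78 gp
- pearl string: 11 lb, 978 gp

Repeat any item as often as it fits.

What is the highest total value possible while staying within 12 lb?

Pearl string uses 11 of the 12 lb and totals 978.
Every other selection either busts 12 lb or fails to beat 978.

978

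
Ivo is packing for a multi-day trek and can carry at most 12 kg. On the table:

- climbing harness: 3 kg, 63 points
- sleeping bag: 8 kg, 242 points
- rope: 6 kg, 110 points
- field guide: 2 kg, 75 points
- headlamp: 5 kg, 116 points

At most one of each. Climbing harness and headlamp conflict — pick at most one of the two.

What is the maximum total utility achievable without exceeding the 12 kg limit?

Best packing: sleeping bag + field guide — 10 kg, 317 total.
Nothing else feasible within 12 kg beats 317.

317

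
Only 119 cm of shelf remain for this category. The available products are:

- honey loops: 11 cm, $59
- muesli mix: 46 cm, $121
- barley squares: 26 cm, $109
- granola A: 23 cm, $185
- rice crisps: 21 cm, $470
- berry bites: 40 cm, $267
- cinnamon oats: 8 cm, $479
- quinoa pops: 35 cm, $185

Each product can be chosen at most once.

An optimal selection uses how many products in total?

5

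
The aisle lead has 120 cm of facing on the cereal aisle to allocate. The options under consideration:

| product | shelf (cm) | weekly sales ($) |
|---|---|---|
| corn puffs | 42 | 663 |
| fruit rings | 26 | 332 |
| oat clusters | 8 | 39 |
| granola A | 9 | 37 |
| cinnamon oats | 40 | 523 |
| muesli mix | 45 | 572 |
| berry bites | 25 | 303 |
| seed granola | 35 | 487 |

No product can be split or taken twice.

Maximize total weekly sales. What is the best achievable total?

1673

Best packing: corn puffs + cinnamon oats + seed granola — 117 cm, 1673 total.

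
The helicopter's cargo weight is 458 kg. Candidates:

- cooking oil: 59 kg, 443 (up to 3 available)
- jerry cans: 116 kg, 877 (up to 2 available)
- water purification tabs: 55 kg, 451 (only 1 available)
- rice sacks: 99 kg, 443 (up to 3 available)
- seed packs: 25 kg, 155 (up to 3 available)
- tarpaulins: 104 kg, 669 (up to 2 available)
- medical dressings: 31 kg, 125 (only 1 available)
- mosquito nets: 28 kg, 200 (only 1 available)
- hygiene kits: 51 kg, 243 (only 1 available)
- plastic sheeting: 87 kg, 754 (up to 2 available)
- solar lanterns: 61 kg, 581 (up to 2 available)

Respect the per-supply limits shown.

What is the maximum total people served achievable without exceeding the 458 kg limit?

3790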